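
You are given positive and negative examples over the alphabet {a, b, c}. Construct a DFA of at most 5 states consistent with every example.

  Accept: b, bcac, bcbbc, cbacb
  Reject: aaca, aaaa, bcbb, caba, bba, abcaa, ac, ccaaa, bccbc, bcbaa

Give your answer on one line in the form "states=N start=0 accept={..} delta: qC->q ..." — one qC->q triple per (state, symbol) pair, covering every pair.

states=4 start=0 accept={1,2} delta: 0a->0 0b->1 0c->0 1a->0 1b->0 1c->2 2a->1 2b->3 2c->1 3a->0 3b->3 3c->1

Fold the examples into a partial DFA from state 0: repeatedly fix the first undefined (state, symbol) met by the shortest-then-alphabetical prefix, trying targets in increasing order and rejecting any under which an Accept and a Reject string meet in one state with the same remainder; add a state when all current targets are rejected. Accepting states are where Accept strings end.
a: 0a undefined. 0a->0: ok.
b: 0b undefined. 0b->0: no, b/aaaa meet in 0. Open state 1: 0b->1.
c: 0c undefined. 0c->0: ok.
bb: 1b undefined. 1b->0: ok.
bc: 1c undefined. 1c->0: no, bcac/aaca meet in 0. 1c->1: no, b/bcbb meet in 1. Open state 2: 1c->2.
bca: 2a undefined. 2a->0: no, bcac/aaca meet in 0. 2a->1: ok.
bcb: 2b undefined. 2b->0: no, b/bcbb meet in 1. 2b->1: no, bcbbc/aaca meet in 0. 2b->2: no, bcac/bcbb meet in 2. Open state 3: 2b->3.
bcc: 2c undefined. 2c->0: no, bcac/bccbc meet in 2. 2c->1: ok.
cba: 1a undefined. 1a->0: ok.
bcba: 3a undefined. 3a->0: ok.
bcbb: 3b undefined. 3b->0: no, bcbbc/aaca meet in 0. 3b->1: no, b/bcbb meet in 1. 3b->2: no, bcac/bcbb meet in 2. 3b->3: ok.
bcbbc: 3c undefined. 3c->0: no, bcbbc/aaca meet in 0. 3c->1: ok.
All examples now run through 4 states with every (state, symbol) defined. Accept strings end in {1,2}, Reject strings end in {0,3}; accept={1,2}.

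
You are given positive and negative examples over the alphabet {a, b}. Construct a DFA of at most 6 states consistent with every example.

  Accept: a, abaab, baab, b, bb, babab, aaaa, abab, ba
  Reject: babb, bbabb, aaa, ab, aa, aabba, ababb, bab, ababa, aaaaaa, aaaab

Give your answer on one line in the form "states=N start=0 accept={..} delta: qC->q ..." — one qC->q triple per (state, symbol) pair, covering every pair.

states=5 start=0 accept={0,1} delta: 0a->1 0b->0 1a->2 1b->3 2a->4 2b->1 3a->2 3b->2 4a->1 4b->0

State merging on the prefix tree: take the shortest (then alphabetical) example prefix whose next move is undefined and point that move at state 0, else 1, else 2, ...; a target is out if some Accept/Reject pair would then sit in one state with the same input left (inseparable). If every existing state is out, open a new one.
a: 0a undefined. 0a->0: no, a/aaa meet in 0. Open state 1: 0a->1.
b: 0b undefined. 0b->0: ok.
aa: 1a undefined. 1a->0: no, a/aaa meet in 1. 1a->1: no, a/aaa meet in 1. Open state 2: 1a->2.
ab: 1b undefined. 1b->0: no, a/ababa meet in 1. 1b->1: no, a/babb meet in 1. 1b->2: no, abaab/aaaab meet in 2 with "aab" left. Open state 3: 1b->3.
aaa: 2a undefined. 2a->0: no, b/aaa meet in 0. 2a->1: no, a/aaa meet in 1. 2a->2: no, baab/aaaab meet in 2 with "b" left. 2a->3: no, babab/aaaab meet in 3 with "ab" left. Open state 4: 2a->4.
aab: 2b undefined. 2b->0: no, a/aabba meet in 1. 2b->1: ok.
aba: 3a undefined. 3a->0: no, a/ababa meet in 1. 3a->1: no, a/aabba meet in 1. 3a->2: ok.
aaaa: 4a undefined. 4a->0: no, b/aaaab meet in 0. 4a->1: ok.
babb: 3b undefined. 3b->0: no, b/babb meet in 0. 3b->1: no, a/babb meet in 1. 3b->2: ok.
abaab: 4b undefined. 4b->0: ok.
All examples now run through 5 states with every (state, symbol) defined. Accept strings end in {0,1}, Reject strings end in {2,3,4}; accept={0,1}.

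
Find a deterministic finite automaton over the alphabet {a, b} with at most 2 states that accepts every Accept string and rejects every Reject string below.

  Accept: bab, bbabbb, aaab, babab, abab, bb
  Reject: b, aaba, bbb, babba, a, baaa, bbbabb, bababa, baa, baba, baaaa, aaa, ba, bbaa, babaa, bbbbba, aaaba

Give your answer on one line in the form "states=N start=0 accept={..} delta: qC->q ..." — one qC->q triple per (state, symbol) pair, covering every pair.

State merging on the prefix tree: take the shortest (then alphabetical) example prefix whose next move is undefined and point that move at state 0, else 1, else 2, ...; a target is out if some Accept/Reject pair would then sit in one state with the same input left (inseparable). If every existing state is out, open a new one.
a: 0a undefined. 0a->0: no, aaab/b meet in 0 with "b" left. Open state 1: 0a->1.
b: 0b undefined. 0b->0: no, bb/b meet in 0. 0b->1: ok.
aa: 1a undefined. 1a->0: no, bab/b meet in 1. 1a->1: ok.
ab: 1b undefined. 1b->0: ok.
All examples now run through 2 states with every (state, symbol) defined. Accept strings end in {0}, Reject strings end in {1}; accept={0}.

states=2 start=0 accept={0} delta: 0a->1 0b->1 1a->1 1b->0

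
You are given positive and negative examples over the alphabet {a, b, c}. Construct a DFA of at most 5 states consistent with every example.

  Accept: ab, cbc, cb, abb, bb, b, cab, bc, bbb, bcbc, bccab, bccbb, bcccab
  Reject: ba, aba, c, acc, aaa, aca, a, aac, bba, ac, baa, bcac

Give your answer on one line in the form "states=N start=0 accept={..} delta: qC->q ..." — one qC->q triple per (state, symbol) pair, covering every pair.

State merging on the prefix tree: take the shortest (then alphabetical) example prefix whose next move is undefined and point that move at state 0, else 1, else 2, ...; a target is out if some Accept/Reject pair would then sit in one state with the same input left (inseparable). If every existing state is out, open a new one.
a: 0a undefined. 0a->0: ok.
b: 0b undefined. 0b->0: no, ab/ba meet in 0. Open state 1: 0b->1.
c: 0c undefined. 0c->0: ok.
ba: 1a undefined. 1a->0: ok.
bb: 1b undefined. 1b->0: no, abb/ba meet in 0. 1b->1: ok.
bc: 1c undefined. 1c->0: no, cbc/ba meet in 0. 1c->1: ok.
All examples now run through 2 states with every (state, symbol) defined. Accept strings end in {1}, Reject strings end in {0}; accept={1}.

states=2 start=0 accept={1} delta: 0a->0 0b->1 0c->0 1a->0 1b->1 1c->1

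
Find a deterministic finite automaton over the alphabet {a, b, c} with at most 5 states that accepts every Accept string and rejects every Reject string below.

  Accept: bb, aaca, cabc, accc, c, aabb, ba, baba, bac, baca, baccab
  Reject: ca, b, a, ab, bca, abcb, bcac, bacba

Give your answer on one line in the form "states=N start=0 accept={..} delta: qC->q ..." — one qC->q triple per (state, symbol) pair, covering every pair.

Grow the machine one transition at a time. Run the examples from 0; the earliest place one falls off (shortest prefix, ties alphabetical) gets sent to the lowest-numbered state that keeps every Accept/Reject pair distinguishable — a pair clashes when both reach the same state with identical unread suffix — and to a fresh state only if none does.
a: 0a undefined. 0a->0: no, aaca/ca meet in 0 with "ca" left. Open state 1: 0a->1.
b: 0b undefined. 0b->0: no, bb/b meet in 0. 0b->1: no, bb/ab meet in 1 with "b" left. Open state 2: 0b->2.
c: 0c undefined. 0c->0: ok.
aa: 1a undefined. 1a->0: no, aaca/ca meet in 1. 1a->1: ok.
ab: 1b undefined. 1b->0: no, cabc/ab meet in 0. 1b->1: no, aabb/ca meet in 1. 1b->2: ok.
ac: 1c undefined. 1c->0: no, aaca/ca meet in 1. 1c->1: no, aaca/ca meet in 1. 1c->2: ok.
ba: 2a undefined. 2a->0: no, aaca/bacba meet in 0. 2a->1: no, aaca/ca meet in 1. 2a->2: no, aaca/b meet in 2. Open state 3: 2a->3.
bb: 2b undefined. 2b->0: ok.
bc: 2c undefined. 2c->0: ok.
bab: 3b undefined. 3b->0: no, baba/ca meet in 1. 3b->1: no, baba/ca meet in 1. 3b->2: ok.
bac: 3c undefined. 3c->0: no, aaca/bacba meet in 3. 3c->1: no, aaca/bacba meet in 3. 3c->2: no, bac/b meet in 2. 3c->3: no, aaca/bacba meet in 3. Open state 4: 3c->4.
baca: 4a undefined. 4a->0: ok.
bacb: 4b undefined. 4b->0: ok.
bacc: 4c undefined. 4c->0: no, baccab/b meet in 2. 4c->1: no, baccab/b meet in 2. 4c->2: no, baccab/b meet in 2. 4c->3: ok.
bacca: 3a undefined. 3a->0: no, baccab/b meet in 2. 3a->1: no, baccab/b meet in 2. 3a->2: ok.
All examples now run through 5 states with every (state, symbol) defined. Accept strings end in {0,3,4}, Reject strings end in {1,2}; accept={0,3,4}.

states=5 start=0 accept={0,3,4} delta: 0a->1 0b->2 0c->0 1a->1 1b->2 1c->2 2a->3 2b->0 2c->0 3a->2 3b->2 3c->4 4a->0 4b->0 4c->3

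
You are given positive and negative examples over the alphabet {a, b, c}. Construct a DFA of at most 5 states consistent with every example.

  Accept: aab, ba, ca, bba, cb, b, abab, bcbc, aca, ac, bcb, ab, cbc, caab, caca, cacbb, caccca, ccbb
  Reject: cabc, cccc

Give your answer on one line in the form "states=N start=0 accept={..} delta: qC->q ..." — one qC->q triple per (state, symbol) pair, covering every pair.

states=4 start=0 accept={0,1,2} delta: 0a->0 0b->0 0c->1 1a->2 1b->0 1c->2 2a->0 2b->2 2c->3 3a->0 3b->0 3c->3

State merging on the prefix tree: take the shortest (then alphabetical) example prefix whose next move is undefined and point that move at state 0, else 1, else 2, ...; a target is out if some Accept/Reject pair would then sit in one state with the same input left (inseparable). If every existing state is out, open a new one.
a: 0a undefined. 0a->0: ok.
b: 0b undefined. 0b->0: ok.
c: 0c undefined. 0c->0: no, aab/cabc meet in 0. Open state 1: 0c->1.
ca: 1a undefined. 1a->0: no, ac/cabc meet in 1. 1a->1: no, bcbc/cabc meet in 1 with "bc" left. Open state 2: 1a->2.
cb: 1b undefined. 1b->0: ok.
cc: 1c undefined. 1c->0: no, aab/cccc meet in 0. 1c->1: no, bcbc/cccc meet in 1. 1c->2: ok.
caa: 2a undefined. 2a->0: ok.
cab: 2b undefined. 2b->0: no, bcbc/cabc meet in 1. 2b->1: no, ca/cabc meet in 2. 2b->2: ok.
cac: 2c undefined. 2c->0: no, aab/cabc meet in 0. 2c->1: no, ca/cccc meet in 2. 2c->2: no, ca/cabc meet in 2. Open state 3: 2c->3.
caca: 3a undefined. 3a->0: ok.
cacb: 3b undefined. 3b->0: ok.
cacc: 3c undefined. 3c->0: no, aab/cccc meet in 0. 3c->1: no, bcbc/cccc meet in 1. 3c->2: no, ca/cccc meet in 2. 3c->3: ok.
All examples now run through 4 states with every (state, symbol) defined. Accept strings end in {0,1,2}, Reject strings end in {3}; accept={0,1,2}.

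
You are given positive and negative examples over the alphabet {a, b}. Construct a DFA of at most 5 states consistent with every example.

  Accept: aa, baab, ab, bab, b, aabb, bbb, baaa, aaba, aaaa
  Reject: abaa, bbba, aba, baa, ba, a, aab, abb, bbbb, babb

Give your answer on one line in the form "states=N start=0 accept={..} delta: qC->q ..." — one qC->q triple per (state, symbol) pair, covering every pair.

states=4 start=0 accept={2,3} delta: 0a->1 0b->2 1a->3 1b->2 2a->0 2b->0 3a->1 3b->1

Grow the machine one transition at a time. Run the examples from 0; the earliest place one falls off (shortest prefix, ties alphabetical) gets sent to the lowest-numbered state that keeps every Accept/Reject pair distinguishable — a pair clashes when both reach the same state with identical unread suffix — and to a fresh state only if none does.
a: 0a undefined. 0a->0: no, aa/a meet in 0. Open state 1: 0a->1.
b: 0b undefined. 0b->0: no, aa/baa meet in 1 with "a" left. 0b->1: no, aa/ba meet in 1 with "a" left. Open state 2: 0b->2.
aa: 1a undefined. 1a->0: no, b/aab meet in 2. 1a->1: no, aa/a meet in 1. 1a->2: no, aaaa/baa meet in 2 with "aa" left. Open state 3: 1a->3.
ab: 1b undefined. 1b->0: no, aa/abaa meet in 3. 1b->1: no, aa/aba meet in 3. 1b->2: ok.
ba: 2a undefined. 2a->0: ok.
bb: 2b undefined. 2b->0: ok.
aaa: 3a undefined. 3a->0: no, aaaa/abaa meet in 1. 3a->1: ok.
aab: 3b undefined. 3b->0: no, aaba/abaa meet in 1. 3b->1: ok.
All examples now run through 4 states with every (state, symbol) defined. Accept strings end in {2,3}, Reject strings end in {0,1}; accept={2,3}.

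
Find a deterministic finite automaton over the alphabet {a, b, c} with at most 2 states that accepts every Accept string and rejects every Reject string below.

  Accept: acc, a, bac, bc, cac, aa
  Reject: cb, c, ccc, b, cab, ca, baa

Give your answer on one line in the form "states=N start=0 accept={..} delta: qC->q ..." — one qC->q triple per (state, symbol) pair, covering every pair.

State merging on the prefix tree: take the shortest (then alphabetical) example prefix whose next move is undefined and point that move at state 0, else 1, else 2, ...; a target is out if some Accept/Reject pair would then sit in one state with the same input left (inseparable). If every existing state is out, open a new one.
a: 0a undefined. 0a->0: ok.
b: 0b undefined. 0b->0: no, a/b meet in 0. Open state 1: 0b->1.
c: 0c undefined. 0c->0: no, acc/c meet in 0. 0c->1: ok.
ba: 1a undefined. 1a->0: no, a/ca meet in 0. 1a->1: ok.
bc: 1c undefined. 1c->0: ok.
cb: 1b undefined. 1b->0: no, acc/cb meet in 0. 1b->1: ok.
All examples now run through 2 states with every (state, symbol) defined. Accept strings end in {0}, Reject strings end in {1}; accept={0}.

states=2 start=0 accept={0} delta: 0a->0 0b->1 0c->1 1a->1 1b->1 1c->0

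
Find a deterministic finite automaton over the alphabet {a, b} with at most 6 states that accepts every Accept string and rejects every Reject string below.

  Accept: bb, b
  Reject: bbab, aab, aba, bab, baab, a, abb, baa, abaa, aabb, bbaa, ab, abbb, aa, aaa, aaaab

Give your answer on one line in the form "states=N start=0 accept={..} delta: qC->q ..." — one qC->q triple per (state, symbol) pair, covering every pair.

states=2 start=0 accept={0} delta: 0a->1 0b->0 1a->1 1b->1

Fold the examples into a partial DFA from state 0: repeatedly fix the first undefined (state, symbol) met by the shortest-then-alphabetical prefix, trying targets in increasing order and rejecting any under which an Accept and a Reject string meet in one state with the same remainder; add a state when all current targets are rejected. Accepting states are where Accept strings end.
a: 0a undefined. 0a->0: no, bb/abb meet in 0 with "bb" left. Open state 1: 0a->1.
b: 0b undefined. 0b->0: ok.
aa: 1a undefined. 1a->0: no, bb/aab meet in 0. 1a->1: ok.
ab: 1b undefined. 1b->0: no, bb/bbab meet in 0. 1b->1: ok.
All examples now run through 2 states with every (state, symbol) defined. Accept strings end in {0}, Reject strings end in {1}; accept={0}.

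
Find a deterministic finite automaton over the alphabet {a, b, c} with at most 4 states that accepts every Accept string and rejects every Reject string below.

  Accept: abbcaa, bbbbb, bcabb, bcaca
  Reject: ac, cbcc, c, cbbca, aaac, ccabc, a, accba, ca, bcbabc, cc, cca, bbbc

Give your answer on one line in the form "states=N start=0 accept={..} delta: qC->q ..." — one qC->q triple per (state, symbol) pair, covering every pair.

states=4 start=0 accept={1} delta: 0a->0 0b->1 0c->0 1a->0 1b->1 1c->2 2a->3 2b->0 2c->0 3a->1 3b->0 3c->3

State merging on the prefix tree: take the shortest (then alphabetical) example prefix whose next move is undefined and point that move at state 0, else 1, else 2, ...; a target is out if some Accept/Reject pair would then sit in one state with the same input left (inseparable). If every existing state is out, open a new one.
a: 0a undefined. 0a->0: ok.
b: 0b undefined. 0b->0: no, bbbbb/a meet in 0. Open state 1: 0b->1.
c: 0c undefined. 0c->0: ok.
bb: 1b undefined. 1b->0: no, abbcaa/ac meet in 0. 1b->1: ok.
bc: 1c undefined. 1c->0: no, abbcaa/ac meet in 0. 1c->1: no, bbbbb/cbcc meet in 1. Open state 2: 1c->2.
bca: 2a undefined. 2a->0: no, abbcaa/ac meet in 0. 2a->1: no, abbcaa/accba meet in 1 with "a" left. 2a->2: no, abbcaa/cbbca meet in 2. Open state 3: 2a->3.
bcb: 2b undefined. 2b->0: ok.
bcab: 3b undefined. 3b->0: ok.
bcac: 3c undefined. 3c->0: no, bcaca/ac meet in 0. 3c->1: no, bcaca/accba meet in 1 with "a" left. 3c->2: no, bcaca/cbbca meet in 3. 3c->3: ok.
cbcc: 2c undefined. 2c->0: ok.
accba: 1a undefined. 1a->0: ok.
bcaca: 3a undefined. 3a->0: no, abbcaa/ac meet in 0. 3a->1: ok.
All examples now run through 4 states with every (state, symbol) defined. Accept strings end in {1}, Reject strings end in {0,2,3}; accept={1}.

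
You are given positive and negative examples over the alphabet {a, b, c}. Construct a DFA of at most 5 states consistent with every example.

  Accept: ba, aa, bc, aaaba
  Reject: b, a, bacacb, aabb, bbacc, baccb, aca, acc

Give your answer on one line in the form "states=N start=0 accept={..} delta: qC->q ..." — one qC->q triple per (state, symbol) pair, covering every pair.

states=3 start=0 accept={0} delta: 0a->1 0b->1 0c->2 1a->0 1b->1 1c->0 2a->0 2b->1 2c->1

State merging on the prefix tree: take the shortest (then alphabetical) example prefix whose next move is undefined and point that move at state 0, else 1, else 2, ...; a target is out if some Accept/Reject pair would then sit in one state with the same input left (inseparable). If every existing state is out, open a new one.
a: 0a undefined. 0a->0: no, aa/a meet in 0. Open state 1: 0a->1.
b: 0b undefined. 0b->0: no, ba/a meet in 1. 0b->1: ok.
aa: 1a undefined. 1a->0: ok.
ac: 1c undefined. 1c->0: ok.
bb: 1b undefined. 1b->0: no, ba/aabb meet in 0. 1b->1: ok.
acc: 0c undefined. 0c->0: no, ba/bbacc meet in 0. 0c->1: no, ba/bbacc meet in 0. Open state 2: 0c->2.
baca: 2a undefined. 2a->0: ok.
bacc: 2c undefined. 2c->0: no, ba/bbacc meet in 0. 2c->1: ok.
bacacb: 2b undefined. 2b->0: no, ba/bacacb meet in 0. 2b->1: ok.
All examples now run through 3 states with every (state, symbol) defined. Accept strings end in {0}, Reject strings end in {1,2}; accept={0}.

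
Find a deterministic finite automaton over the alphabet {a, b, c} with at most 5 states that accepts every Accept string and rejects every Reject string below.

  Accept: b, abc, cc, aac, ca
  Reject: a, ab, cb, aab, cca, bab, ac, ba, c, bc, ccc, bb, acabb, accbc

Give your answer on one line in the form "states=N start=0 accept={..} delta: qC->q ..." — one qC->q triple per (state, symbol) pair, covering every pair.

states=4 start=0 accept={2} delta: 0a->1 0b->2 0c->3 1a->3 1b->3 1c->0 2a->1 2b->0 2c->0 3a->2 3b->0 3c->2

Grow the machine one transition at a time. Run the examples from 0; the earliest place one falls off (shortest prefix, ties alphabetical) gets sent to the lowest-numbered state that keeps every Accept/Reject pair distinguishable — a pair clashes when both reach the same state with identical unread suffix — and to a fresh state only if none does.
a: 0a undefined. 0a->0: no, b/ab meet in 0 with "b" left. Open state 1: 0a->1.
b: 0b undefined. 0b->0: no, b/bb meet in 0. 0b->1: no, b/a meet in 1. Open state 2: 0b->2.
c: 0c undefined. 0c->0: no, b/cb meet in 2. 0c->1: no, cc/ac meet in 1 with "c" left. 0c->2: no, b/c meet in 2. Open state 3: 0c->3.
aa: 1a undefined. 1a->0: no, b/aab meet in 2. 1a->1: no, aac/ac meet in 1 with "c" left. 1a->2: no, aac/bc meet in 2 with "c" left. 1a->3: ok.
ab: 1b undefined. 1b->0: no, abc/c meet in 3. 1b->1: no, abc/ac meet in 1 with "c" left. 1b->2: no, b/ab meet in 2. 1b->3: ok.
ac: 1c undefined. 1c->0: ok.
ba: 2a undefined. 2a->0: no, b/bab meet in 2. 2a->1: ok.
bb: 2b undefined. 2b->0: ok.
bc: 2c undefined. 2c->0: ok.
ca: 3a undefined. 3a->0: no, ca/ac meet in 0. 3a->1: no, ca/a meet in 1. 3a->2: ok.
cb: 3b undefined. 3b->0: ok.
cc: 3c undefined. 3c->0: no, abc/cb meet in 0. 3c->1: no, abc/a meet in 1. 3c->2: ok.
All examples now run through 4 states with every (state, symbol) defined. Accept strings end in {2}, Reject strings end in {0,1,3}; accept={2}.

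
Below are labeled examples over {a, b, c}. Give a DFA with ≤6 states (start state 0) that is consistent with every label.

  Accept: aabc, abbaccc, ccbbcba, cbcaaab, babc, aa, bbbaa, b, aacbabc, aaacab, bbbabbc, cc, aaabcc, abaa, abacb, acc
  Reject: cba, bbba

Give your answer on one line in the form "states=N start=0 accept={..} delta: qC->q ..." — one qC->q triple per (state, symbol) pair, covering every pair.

states=4 start=0 accept={0,1,3} delta: 0a->0 0b->1 0c->0 1a->2 1b->1 1c->3 2a->0 2b->0 2c->0 3a->0 3b->0 3c->0

Grow the machine one transition at a time. Run the examples from 0; the earliest place one falls off (shortest prefix, ties alphabetical) gets sent to the lowest-numbered state that keeps every Accept/Reject pair distinguishable — a pair clashes when both reach the same state with identical unread suffix — and to a fresh state only if none does.
a: 0a undefined. 0a->0: ok.
b: 0b undefined. 0b->0: no, aa/bbba meet in 0. Open state 1: 0b->1.
c: 0c undefined. 0c->0: ok.
ba: 1a undefined. 1a->0: no, aa/cba meet in 0. 1a->1: no, b/cba meet in 1. Open state 2: 1a->2.
bb: 1b undefined. 1b->0: no, ccbbcba/cba meet in 2. 1b->1: ok.
bab: 2b undefined. 2b->0: ok.
cbc: 1c undefined. 1c->0: no, ccbbcba/cba meet in 2. 1c->1: no, ccbbcba/cba meet in 2. 1c->2: no, aabc/cba meet in 2. Open state 3: 1c->3.
abaa: 2a undefined. 2a->0: ok.
abac: 2c undefined. 2c->0: ok.
cbca: 3a undefined. 3a->0: ok.
aaabcc: 3c undefined. 3c->0: ok.
ccbbcb: 3b undefined. 3b->0: ok.
All examples now run through 4 states with every (state, symbol) defined. Accept strings end in {0,1,3}, Reject strings end in {2}; accept={0,1,3}.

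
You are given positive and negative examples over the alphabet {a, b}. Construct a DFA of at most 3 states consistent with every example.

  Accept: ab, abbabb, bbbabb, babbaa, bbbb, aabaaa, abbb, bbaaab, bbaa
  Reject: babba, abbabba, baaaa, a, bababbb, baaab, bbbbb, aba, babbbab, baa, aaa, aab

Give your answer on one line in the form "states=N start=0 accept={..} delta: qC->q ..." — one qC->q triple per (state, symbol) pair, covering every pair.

states=2 start=0 accept={0} delta: 0a->1 0b->1 1a->0 1b->0

Grow the machine one transition at a time. Run the examples from 0; the earliest place one falls off (shortest prefix, ties alphabetical) gets sent to the lowest-numbered state that keeps every Accept/Reject pair distinguishable — a pair clashes when both reach the same state with identical unread suffix — and to a fresh state only if none does.
a: 0a undefined. 0a->0: no, ab/aab meet in 0 with "b" left. Open state 1: 0a->1.
b: 0b undefined. 0b->0: no, bbbb/bbbbb meet in 0. 0b->1: ok.
aa: 1a undefined. 1a->0: ok.
ab: 1b undefined. 1b->0: ok.
All examples now run through 2 states with every (state, symbol) defined. Accept strings end in {0}, Reject strings end in {1}; accept={0}.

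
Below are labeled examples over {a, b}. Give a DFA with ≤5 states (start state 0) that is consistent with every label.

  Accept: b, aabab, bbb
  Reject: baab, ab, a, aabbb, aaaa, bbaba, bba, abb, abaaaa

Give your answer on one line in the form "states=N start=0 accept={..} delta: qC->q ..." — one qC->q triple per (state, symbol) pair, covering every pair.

Fold the examples into a partial DFA from state 0: repeatedly fix the first undefined (state, symbol) met by the shortest-then-alphabetical prefix, trying targets in increasing order and rejecting any under which an Accept and a Reject string meet in one state with the same remainder; add a state when all current targets are rejected. Accepting states are where Accept strings end.
a: 0a undefined. 0a->0: no, b/ab meet in 0 with "b" left. Open state 1: 0a->1.
b: 0b undefined. 0b->0: ok.
aa: 1a undefined. 1a->0: no, b/baab meet in 0. 1a->1: ok.
ab: 1b undefined. 1b->0: no, b/baab meet in 0. 1b->1: no, aabab/baab meet in 1. Open state 2: 1b->2.
aba: 2a undefined. 2a->0: no, b/bbaba meet in 0. 2a->1: no, aabab/baab meet in 2. 2a->2: no, aabab/abb meet in 2 with "b" left. Open state 3: 2a->3.
abb: 2b undefined. 2b->0: no, b/aabbb meet in 0. 2b->1: ok.
abaa: 3a undefined. 3a->0: ok.
aabab: 3b undefined. 3b->0: ok.
All examples now run through 4 states with every (state, symbol) defined. Accept strings end in {0}, Reject strings end in {1,2,3}; accept={0}.

states=4 start=0 accept={0} delta: 0a->1 0b->0 1a->1 1b->2 2a->3 2b->1 3a->0 3b->0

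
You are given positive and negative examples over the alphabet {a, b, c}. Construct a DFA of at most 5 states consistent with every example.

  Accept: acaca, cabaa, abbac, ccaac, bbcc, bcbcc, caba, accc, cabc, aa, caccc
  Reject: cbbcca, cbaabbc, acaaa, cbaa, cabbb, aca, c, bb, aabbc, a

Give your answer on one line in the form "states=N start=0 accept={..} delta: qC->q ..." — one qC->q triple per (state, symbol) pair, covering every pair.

Fold the examples into a partial DFA from state 0: repeatedly fix the first undefined (state, symbol) met by the shortest-then-alphabetical prefix, trying targets in increasing order and rejecting any under which an Accept and a Reject string meet in one state with the same remainder; add a state when all current targets are rejected. Accepting states are where Accept strings end.
a: 0a undefined. 0a->0: no, aa/a meet in 0. Open state 1: 0a->1.
b: 0b undefined. 0b->0: ok.
c: 0c undefined. 0c->0: no, bbcc/c meet in 0. 0c->1: ok.
aa: 1a undefined. 1a->0: no, cabaa/cabbb meet in 0. 1a->1: no, cabaa/cbaa meet in 1 with "baa" left. Open state 2: 1a->2.
ab: 1b undefined. 1b->0: no, aa/cbaa meet in 2. 1b->1: ok.
ac: 1c undefined. 1c->0: no, acaca/aca meet in 1. 1c->1: no, bbcc/c meet in 1. 1c->2: ok.
aab: 2b undefined. 2b->0: no, caba/c meet in 1. 2b->1: no, cabaa/cbaa meet in 2 with "a" left. 2b->2: no, abbac/aabbc meet in 2 with "c" left. Open state 3: 2b->3.
aca: 2a undefined. 2a->0: no, acaca/acaaa meet in 2. 2a->1: no, acaca/acaaa meet in 1. 2a->2: no, acaca/cbbcca meet in 2 with "ca" left. 2a->3: no, cabaa/acaaa meet in 3 with "aa" left. Open state 4: 2a->4.
acc: 2c undefined. 2c->0: no, abbac/bb meet in 0. 2c->1: no, abbac/c meet in 1. 2c->2: ok.
aabb: 3b undefined. 3b->0: ok.
acaa: 4a undefined. 4a->0: no, ccaac/acaaa meet in 1. 4a->1: no, abbac/acaaa meet in 2. 4a->2: ok.
acac: 4c undefined. 4c->0: no, acaca/c meet in 1. 4c->1: ok.
caba: 3a undefined. 3a->0: no, cabaa/c meet in 1. 3a->1: no, caba/c meet in 1. 3a->2: no, cabaa/cbbcca meet in 4. 3a->3: ok.
cabc: 3c undefined. 3c->0: no, cabc/cabbb meet in 0. 3c->1: no, cabc/c meet in 1. 3c->2: ok.
cbaab: 4b undefined. 4b->0: ok.
All examples now run through 5 states with every (state, symbol) defined. Accept strings end in {2,3}, Reject strings end in {0,1,4}; accept={2,3}.

states=5 start=0 accept={2,3} delta: 0a->1 0b->0 0c->1 1a->2 1b->1 1c->2 2a->4 2b->3 2c->2 3a->3 3b->0 3c->2 4a->2 4b->0 4c->1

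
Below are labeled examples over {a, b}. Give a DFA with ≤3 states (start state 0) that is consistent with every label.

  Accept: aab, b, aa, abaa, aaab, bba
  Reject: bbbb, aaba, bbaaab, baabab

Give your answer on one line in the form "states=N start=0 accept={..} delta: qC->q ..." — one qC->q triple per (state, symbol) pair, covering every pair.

states=3 start=0 accept={0,1} delta: 0a->0 0b->1 1a->2 1b->2 2a->1 2b->1

Fold the examples into a partial DFA from state 0: repeatedly fix the first undefined (state, symbol) met by the shortest-then-alphabetical prefix, trying targets in increasing order and rejecting any under which an Accept and a Reject string meet in one state with the same remainder; add a state when all current targets are rejected. Accepting states are where Accept strings end.
a: 0a undefined. 0a->0: ok.
b: 0b undefined. 0b->0: no, aab/bbbb meet in 0. Open state 1: 0b->1.
ba: 1a undefined. 1a->0: no, aab/baabab meet in 1. 1a->1: no, aab/aaba meet in 1. Open state 2: 1a->2.
bb: 1b undefined. 1b->0: no, aab/bbaaab meet in 1. 1b->1: no, aab/bbbb meet in 1. 1b->2: ok.
baa: 2a undefined. 2a->0: no, aab/bbaaab meet in 1. 2a->1: ok.
bbb: 2b undefined. 2b->0: no, aab/bbbb meet in 1. 2b->1: ok.
All examples now run through 3 states with every (state, symbol) defined. Accept strings end in {0,1}, Reject strings end in {2}; accept={0,1}.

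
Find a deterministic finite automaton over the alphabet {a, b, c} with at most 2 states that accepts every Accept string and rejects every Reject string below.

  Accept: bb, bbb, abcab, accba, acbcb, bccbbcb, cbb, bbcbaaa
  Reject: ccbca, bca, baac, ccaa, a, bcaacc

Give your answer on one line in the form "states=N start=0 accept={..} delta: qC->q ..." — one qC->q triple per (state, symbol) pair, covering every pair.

states=2 start=0 accept={1} delta: 0a->0 0b->1 0c->0 1a->1 1b->1 1c->0

State merging on the prefix tree: take the shortest (then alphabetical) example prefix whose next move is undefined and point that move at state 0, else 1, else 2, ...; a target is out if some Accept/Reject pair would then sit in one state with the same input left (inseparable). If every existing state is out, open a new one.
a: 0a undefined. 0a->0: ok.
b: 0b undefined. 0b->0: no, bb/a meet in 0. Open state 1: 0b->1.
c: 0c undefined. 0c->0: ok.
ba: 1a undefined. 1a->0: no, accba/baac meet in 0. 1a->1: ok.
bb: 1b undefined. 1b->0: no, bb/ccaa meet in 0. 1b->1: ok.
bc: 1c undefined. 1c->0: ok.
All examples now run through 2 states with every (state, symbol) defined. Accept strings end in {1}, Reject strings end in {0}; accept={1}.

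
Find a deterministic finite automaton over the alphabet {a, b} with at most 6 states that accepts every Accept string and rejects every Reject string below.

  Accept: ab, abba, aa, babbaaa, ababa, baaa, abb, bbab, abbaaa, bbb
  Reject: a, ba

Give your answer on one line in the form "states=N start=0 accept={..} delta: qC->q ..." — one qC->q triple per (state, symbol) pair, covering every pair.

states=3 start=0 accept={0,2} delta: 0a->1 0b->0 1a->2 1b->2 2a->2 2b->2

State merging on the prefix tree: take the shortest (then alphabetical) example prefix whose next move is undefined and point that move at state 0, else 1, else 2, ...; a target is out if some Accept/Reject pair would then sit in one state with the same input left (inseparable). If every existing state is out, open a new one.
a: 0a undefined. 0a->0: no, aa/a meet in 0. Open state 1: 0a->1.
b: 0b undefined. 0b->0: ok.
aa: 1a undefined. 1a->0: no, baaa/a meet in 1. 1a->1: no, aa/a meet in 1. Open state 2: 1a->2.
ab: 1b undefined. 1b->0: no, abba/a meet in 1. 1b->1: no, ab/a meet in 1. 1b->2: ok.
aba: 2a undefined. 2a->0: no, ababa/a meet in 1. 2a->1: no, ababa/a meet in 1. 2a->2: ok.
abb: 2b undefined. 2b->0: no, abba/a meet in 1. 2b->1: no, abb/a meet in 1. 2b->2: ok.
All examples now run through 3 states with every (state, symbol) defined. Accept strings end in {0,2}, Reject strings end in {1}; accept={0,2}.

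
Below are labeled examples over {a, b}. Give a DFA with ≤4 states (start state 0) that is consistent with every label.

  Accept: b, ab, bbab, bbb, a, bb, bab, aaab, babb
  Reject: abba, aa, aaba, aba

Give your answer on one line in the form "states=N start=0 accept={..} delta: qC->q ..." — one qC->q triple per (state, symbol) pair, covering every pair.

states=3 start=0 accept={0,1} delta: 0a->1 0b->0 1a->2 1b->1 2a->0 2b->1

Grow the machine one transition at a time. Run the examples from 0; the earliest place one falls off (shortest prefix, ties alphabetical) gets sent to the lowest-numbered state that keeps every Accept/Reject pair distinguishable — a pair clashes when both reach the same state with identical unread suffix — and to a fresh state only if none does.
a: 0a undefined. 0a->0: no, a/aa meet in 0. Open state 1: 0a->1.
b: 0b undefined. 0b->0: ok.
aa: 1a undefined. 1a->0: no, b/aa meet in 0. 1a->1: no, a/aa meet in 1. Open state 2: 1a->2.
ab: 1b undefined. 1b->0: no, a/abba meet in 1. 1b->1: ok.
aaa: 2a undefined. 2a->0: ok.
aab: 2b undefined. 2b->0: no, ab/aaba meet in 1. 2b->1: ok.
All examples now run through 3 states with every (state, symbol) defined. Accept strings end in {0,1}, Reject strings end in {2}; accept={0,1}.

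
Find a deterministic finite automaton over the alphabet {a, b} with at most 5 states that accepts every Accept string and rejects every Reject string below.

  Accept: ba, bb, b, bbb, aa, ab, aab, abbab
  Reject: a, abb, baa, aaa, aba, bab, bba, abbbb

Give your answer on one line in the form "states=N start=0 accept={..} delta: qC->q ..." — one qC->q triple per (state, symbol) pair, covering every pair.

Grow the machine one transition at a time. Run the examples from 0; the earliest place one falls off (shortest prefix, ties alphabetical) gets sent to the lowest-numbered state that keeps every Accept/Reject pair distinguishable — a pair clashes when both reach the same state with identical unread suffix — and to a fresh state only if none does.
a: 0a undefined. 0a->0: no, ba/aba meet in 0 with "ba" left. Open state 1: 0a->1.
b: 0b undefined. 0b->0: no, ba/a meet in 1. 0b->1: no, b/a meet in 1. Open state 2: 0b->2.
aa: 1a undefined. 1a->0: ok.
ab: 1b undefined. 1b->0: no, b/abb meet in 2. 1b->1: no, aa/aba meet in 0. 1b->2: no, ba/aba meet in 2 with "a" left. Open state 3: 1b->3.
ba: 2a undefined. 2a->0: no, b/bab meet in 2. 2a->1: no, ba/a meet in 1. 2a->2: no, ba/baa meet in 2. 2a->3: ok.
bb: 2b undefined. 2b->0: ok.
aba: 3a undefined. 3a->0: no, bb/baa meet in 0. 3a->1: ok.
abb: 3b undefined. 3b->0: no, bb/abb meet in 0. 3b->1: ok.
All examples now run through 4 states with every (state, symbol) defined. Accept strings end in {0,2,3}, Reject strings end in {1}; accept={0,2,3}.

states=4 start=0 accept={0,2,3} delta: 0a->1 0b->2 1a->0 1b->3 2a->3 2b->0 3a->1 3b->1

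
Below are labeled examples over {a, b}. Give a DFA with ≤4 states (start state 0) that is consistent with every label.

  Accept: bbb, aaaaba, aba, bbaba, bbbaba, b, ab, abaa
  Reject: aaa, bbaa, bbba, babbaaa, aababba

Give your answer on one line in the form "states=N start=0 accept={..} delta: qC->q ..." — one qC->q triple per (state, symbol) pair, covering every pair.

Fold the examples into a partial DFA from state 0: repeatedly fix the first undefined (state, symbol) met by the shortest-then-alphabetical prefix, trying targets in increasing order and rejecting any under which an Accept and a Reject string meet in one state with the same remainder; add a state when all current targets are rejected. Accepting states are where Accept strings end.
a: 0a undefined. 0a->0: ok.
b: 0b undefined. 0b->0: no, bbb/aaa meet in 0. Open state 1: 0b->1.
ba: 1a undefined. 1a->0: no, aaaaba/aaa meet in 0. 1a->1: ok.
bb: 1b undefined. 1b->0: no, bbb/bbba meet in 1. 1b->1: no, bbb/bbaa meet in 1. Open state 2: 1b->2.
bba: 2a undefined. 2a->0: ok.
bbb: 2b undefined. 2b->0: no, bbb/aaa meet in 0. 2b->1: no, bbb/bbba meet in 1. 2b->2: ok.
All examples now run through 3 states with every (state, symbol) defined. Accept strings end in {1,2}, Reject strings end in {0}; accept={1,2}.

states=3 start=0 accept={1,2} delta: 0a->0 0b->1 1a->1 1b->2 2a->0 2b->2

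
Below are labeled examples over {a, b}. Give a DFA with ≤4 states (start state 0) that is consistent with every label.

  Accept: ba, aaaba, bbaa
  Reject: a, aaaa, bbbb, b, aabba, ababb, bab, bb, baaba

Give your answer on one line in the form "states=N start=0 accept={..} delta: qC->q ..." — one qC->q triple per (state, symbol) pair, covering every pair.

states=4 start=0 accept={2} delta: 0a->0 0b->1 1a->2 1b->3 2a->1 2b->0 3a->1 3b->0

Fold the examples into a partial DFA from state 0: repeatedly fix the first undefined (state, symbol) met by the shortest-then-alphabetical prefix, trying targets in increasing order and rejecting any under which an Accept and a Reject string meet in one state with the same remainder; add a state when all current targets are rejected. Accepting states are where Accept strings end.
a: 0a undefined. 0a->0: ok.
b: 0b undefined. 0b->0: no, ba/a meet in 0. Open state 1: 0b->1.
ba: 1a undefined. 1a->0: no, ba/a meet in 0. 1a->1: no, ba/b meet in 1. Open state 2: 1a->2.
bb: 1b undefined. 1b->0: no, bbaa/a meet in 0. 1b->1: no, ba/aabba meet in 2. 1b->2: no, ba/bb meet in 2. Open state 3: 1b->3.
baa: 2a undefined. 2a->0: no, ba/baaba meet in 2. 2a->1: ok.
bab: 2b undefined. 2b->0: ok.
bba: 3a undefined. 3a->0: no, bbaa/a meet in 0. 3a->1: ok.
bbb: 3b undefined. 3b->0: ok.
All examples now run through 4 states with every (state, symbol) defined. Accept strings end in {2}, Reject strings end in {0,1,3}; accept={2}.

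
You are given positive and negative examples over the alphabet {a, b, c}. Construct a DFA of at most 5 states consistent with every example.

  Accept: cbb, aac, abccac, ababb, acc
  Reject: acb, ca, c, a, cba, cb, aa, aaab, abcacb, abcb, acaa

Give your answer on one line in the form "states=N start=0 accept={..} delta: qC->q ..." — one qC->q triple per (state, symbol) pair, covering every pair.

states=4 start=0 accept={3} delta: 0a->1 0b->2 0c->0 1a->1 1b->2 1c->3 2a->0 2b->3 2c->0 3a->0 3b->0 3c->3

State merging on the prefix tree: take the shortest (then alphabetical) example prefix whose next move is undefined and point that move at state 0, else 1, else 2, ...; a target is out if some Accept/Reject pair would then sit in one state with the same input left (inseparable). If every existing state is out, open a new one.
a: 0a undefined. 0a->0: no, aac/c meet in 0 with "c" left. Open state 1: 0a->1.
c: 0c undefined. 0c->0: ok.
aa: 1a undefined. 1a->0: no, aac/c meet in 0. 1a->1: ok.
ab: 1b undefined. 1b->0: no, ababb/cb meet in 0 with "b" left. 1b->1: no, ababb/ca meet in 1. Open state 2: 1b->2.
ac: 1c undefined. 1c->0: no, aac/c meet in 0. 1c->1: no, aac/ca meet in 1. 1c->2: no, aac/aaab meet in 2. Open state 3: 1c->3.
cb: 0b undefined. 0b->0: no, cbb/c meet in 0. 0b->1: no, cbb/aaab meet in 2. 0b->2: ok.
aba: 2a undefined. 2a->0: ok.
abc: 2c undefined. 2c->0: ok.
aca: 3a undefined. 3a->0: ok.
acb: 3b undefined. 3b->0: ok.
acc: 3c undefined. 3c->0: no, acc/acb meet in 0. 3c->1: no, acc/ca meet in 1. 3c->2: no, acc/cb meet in 2. 3c->3: ok.
cbb: 2b undefined. 2b->0: no, cbb/acb meet in 0. 2b->1: no, cbb/ca meet in 1. 2b->2: no, cbb/cb meet in 2. 2b->3: ok.
All examples now run through 4 states with every (state, symbol) defined. Accept strings end in {3}, Reject strings end in {0,1,2}; accept={3}.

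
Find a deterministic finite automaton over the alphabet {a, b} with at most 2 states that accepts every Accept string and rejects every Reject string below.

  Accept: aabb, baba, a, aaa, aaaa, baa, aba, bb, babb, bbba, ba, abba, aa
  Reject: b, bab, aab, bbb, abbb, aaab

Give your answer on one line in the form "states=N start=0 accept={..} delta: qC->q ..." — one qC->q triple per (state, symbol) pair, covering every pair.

states=2 start=0 accept={0} delta: 0a->0 0b->1 1a->0 1b->0

State merging on the prefix tree: take the shortest (then alphabetical) example prefix whose next move is undefined and point that move at state 0, else 1, else 2, ...; a target is out if some Accept/Reject pair would then sit in one state with the same input left (inseparable). If every existing state is out, open a new one.
a: 0a undefined. 0a->0: ok.
b: 0b undefined. 0b->0: no, aabb/b meet in 0. Open state 1: 0b->1.
ba: 1a undefined. 1a->0: ok.
bb: 1b undefined. 1b->0: ok.
All examples now run through 2 states with every (state, symbol) defined. Accept strings end in {0}, Reject strings end in {1}; accept={0}.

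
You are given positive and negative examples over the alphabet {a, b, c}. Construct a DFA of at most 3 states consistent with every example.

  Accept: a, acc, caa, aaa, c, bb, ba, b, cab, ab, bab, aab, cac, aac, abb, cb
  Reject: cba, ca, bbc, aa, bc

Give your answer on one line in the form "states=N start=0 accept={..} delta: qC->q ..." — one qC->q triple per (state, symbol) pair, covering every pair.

State merging on the prefix tree: take the shortest (then alphabetical) example prefix whose next move is undefined and point that move at state 0, else 1, else 2, ...; a target is out if some Accept/Reject pair would then sit in one state with the same input left (inseparable). If every existing state is out, open a new one.
a: 0a undefined. 0a->0: no, a/aa meet in 0. Open state 1: 0a->1.
b: 0b undefined. 0b->0: no, c/bbc meet in 0 with "c" left. 0b->1: no, ba/aa meet in 1 with "a" left. Open state 2: 0b->2.
c: 0c undefined. 0c->0: no, a/ca meet in 1. 0c->1: ok.
aa: 1a undefined. 1a->0: ok.
ab: 1b undefined. 1b->0: no, a/cba meet in 1. 1b->1: ok.
ac: 1c undefined. 1c->0: ok.
ba: 2a undefined. 2a->0: no, ba/cba meet in 0. 2a->1: ok.
bb: 2b undefined. 2b->0: no, a/bbc meet in 1. 2b->1: ok.
bc: 2c undefined. 2c->0: ok.
All examples now run through 3 states with every (state, symbol) defined. Accept strings end in {1,2}, Reject strings end in {0}; accept={1,2}.

states=3 start=0 accept={1,2} delta: 0a->1 0b->2 0c->1 1a->0 1b->1 1c->0 2a->1 2b->1 2c->0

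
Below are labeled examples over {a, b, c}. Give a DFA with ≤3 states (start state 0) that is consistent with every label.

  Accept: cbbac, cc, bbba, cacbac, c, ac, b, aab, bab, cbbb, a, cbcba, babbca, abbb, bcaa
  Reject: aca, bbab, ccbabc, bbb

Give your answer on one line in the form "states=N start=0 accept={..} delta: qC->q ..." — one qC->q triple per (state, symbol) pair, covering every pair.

states=3 start=0 accept={1} delta: 0a->1 0b->1 0c->1 1a->0 1b->2 1c->1 2a->1 2b->0 2c->2

Grow the machine one transition at a time. Run the examples from 0; the earliest place one falls off (shortest prefix, ties alphabetical) gets sent to the lowest-numbered state that keeps every Accept/Reject pair distinguishable — a pair clashes when both reach the same state with identical unread suffix — and to a fresh state only if none does.
a: 0a undefined. 0a->0: no, abbb/bbb meet in 0 with "bbb" left. Open state 1: 0a->1.
b: 0b undefined. 0b->0: no, b/bbb meet in 0. 0b->1: ok.
c: 0c undefined. 0c->0: no, cbbb/bbb meet in 1 with "bb" left. 0c->1: ok.
aa: 1a undefined. 1a->0: ok.
ab: 1b undefined. 1b->0: no, cbbac/bbb meet in 1. 1b->1: no, cbbac/bbab meet in 1. Open state 2: 1b->2.
ac: 1c undefined. 1c->0: no, cc/ccbabc meet in 0. 1c->1: ok.
abb: 2b undefined. 2b->0: ok.
bba: 2a undefined. 2a->0: no, cbbac/bbab meet in 1. 2a->1: ok.
cbc: 2c undefined. 2c->0: no, cbcba/aca meet in 0. 2c->1: no, cbbac/ccbabc meet in 1. 2c->2: ok.
All examples now run through 3 states with every (state, symbol) defined. Accept strings end in {1}, Reject strings end in {0,2}; accept={1}.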